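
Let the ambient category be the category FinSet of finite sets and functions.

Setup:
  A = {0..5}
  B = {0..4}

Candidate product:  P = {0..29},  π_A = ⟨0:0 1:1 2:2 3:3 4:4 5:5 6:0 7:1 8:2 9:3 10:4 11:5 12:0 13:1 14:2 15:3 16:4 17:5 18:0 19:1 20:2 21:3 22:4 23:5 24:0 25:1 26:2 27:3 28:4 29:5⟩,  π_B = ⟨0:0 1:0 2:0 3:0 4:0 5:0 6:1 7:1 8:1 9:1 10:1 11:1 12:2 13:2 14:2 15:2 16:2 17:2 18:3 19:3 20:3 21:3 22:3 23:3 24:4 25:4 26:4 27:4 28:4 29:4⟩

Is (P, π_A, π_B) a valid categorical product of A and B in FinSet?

Answer: VALID PRODUCT

Trace:
|A|·|B| = 6·5 = 30;  |P| = 30
Check the pairing map k ↦ (π_A(k), π_B(k)):
  0 : (0,0)
  1 : (1,0)
  2 : (2,0)
  3 : (3,0)
  4 : (4,0)
  5 : (5,0)
  6 : (0,1)
  7 : (1,1)
  8 : (2,1)
  9 : (3,1)
  10 : (4,1)
  11 : (5,1)
  12 : (0,2)
  13 : (1,2)
  14 : (2,2)
  15 : (3,2)
  16 : (4,2)
  17 : (5,2)
  18 : (0,3)
  19 : (1,3)
  20 : (2,3)
  21 : (3,3)
  22 : (4,3)
  23 : (5,3)
  24 : (0,4)
  25 : (1,4)
  26 : (2,4)
  27 : (3,4)
  28 : (4,4)
  29 : (5,4)
distinct pairs in image: 30 / 30 needed
  → bijection onto A×B; projections well-typed.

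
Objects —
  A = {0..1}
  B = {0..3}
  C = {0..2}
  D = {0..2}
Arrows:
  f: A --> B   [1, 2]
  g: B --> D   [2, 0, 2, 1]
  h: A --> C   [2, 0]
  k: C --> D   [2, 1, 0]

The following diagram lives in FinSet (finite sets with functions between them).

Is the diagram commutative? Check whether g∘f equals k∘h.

Answer: COMMUTES

Work:
Along f;g (path 1):
  0 f-->1 g-->0
  1 f-->2 g-->2
  ⟦path⟧₁ = [0, 2]
Along h;k (path 2):
  0 h-->2 k-->0
  1 h-->0 k-->2
  ⟦path⟧₂ = [0, 2]
Equal? equal; square commutes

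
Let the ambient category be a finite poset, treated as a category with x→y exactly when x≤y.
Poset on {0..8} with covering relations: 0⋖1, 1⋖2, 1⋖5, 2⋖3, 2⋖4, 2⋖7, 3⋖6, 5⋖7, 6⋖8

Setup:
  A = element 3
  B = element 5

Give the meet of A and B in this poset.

Answer: A∧B = 1

Derivation:
Lower bounds of A=3 and B=5: {0,1}
  0 ⊑ 1
  1 ⊑ 1
glb = 1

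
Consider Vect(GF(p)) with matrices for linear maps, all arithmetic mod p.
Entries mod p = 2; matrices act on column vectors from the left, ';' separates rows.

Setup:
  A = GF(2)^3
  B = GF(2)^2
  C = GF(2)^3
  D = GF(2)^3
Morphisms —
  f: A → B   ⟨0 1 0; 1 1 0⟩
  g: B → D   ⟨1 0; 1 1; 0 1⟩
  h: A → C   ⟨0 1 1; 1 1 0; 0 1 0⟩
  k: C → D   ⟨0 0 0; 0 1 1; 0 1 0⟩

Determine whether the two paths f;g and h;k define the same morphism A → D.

Path 1 = f;g:
  e0=(1,0,0) f→(0,1) g→(0,1,1)
  e1=(0,1,0) f→(1,1) g→(1,0,1)
  e2=(0,0,1) f→(0,0) g→(0,0,0)
  composite₁ = ⟨0 1 0; 1 0 0; 1 1 0⟩
Path 2 = h;k:
  e0=(1,0,0) h→(0,1,0) k→(0,1,1)
  e1=(0,1,0) h→(1,1,1) k→(0,0,1)
  e2=(0,0,1) h→(1,0,0) k→(0,0,0)
  composite₂ = ⟨0 0 0; 1 0 0; 1 1 0⟩
Equal? distinct morphisms ✗

Answer: DOES NOT COMMUTE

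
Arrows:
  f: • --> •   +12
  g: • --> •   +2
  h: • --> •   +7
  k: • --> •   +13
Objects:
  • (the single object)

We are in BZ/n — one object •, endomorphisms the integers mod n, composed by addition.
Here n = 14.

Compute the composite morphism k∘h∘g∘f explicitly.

  0 +12≡12 +2≡0 +7≡7 +13≡6  (mod 14)
composite: +6

Answer: +6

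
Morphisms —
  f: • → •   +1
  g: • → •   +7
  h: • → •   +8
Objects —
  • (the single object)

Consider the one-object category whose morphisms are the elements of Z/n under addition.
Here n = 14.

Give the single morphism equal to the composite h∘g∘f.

Answer: +2

Work:
  0 +1≡1 +7≡8 +8≡2  (mod 14)
composite: +2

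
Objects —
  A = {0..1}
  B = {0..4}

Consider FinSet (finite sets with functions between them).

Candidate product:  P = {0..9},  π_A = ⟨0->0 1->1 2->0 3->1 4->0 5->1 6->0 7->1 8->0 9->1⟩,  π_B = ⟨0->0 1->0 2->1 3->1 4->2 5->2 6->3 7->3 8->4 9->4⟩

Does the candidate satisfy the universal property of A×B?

Answer: VALID PRODUCT

Derivation:
|A|·|B| = 2·5 = 10;  |P| = 10
Check the pairing map k ↦ (π_A(k), π_B(k)):
  0 -> (0,0)
  1 -> (1,0)
  2 -> (0,1)
  3 -> (1,1)
  4 -> (0,2)
  5 -> (1,2)
  6 -> (0,3)
  7 -> (1,3)
  8 -> (0,4)
  9 -> (1,4)
distinct pairs in image: 10 / 10 needed
  → bijection onto A×B; projections well-typed.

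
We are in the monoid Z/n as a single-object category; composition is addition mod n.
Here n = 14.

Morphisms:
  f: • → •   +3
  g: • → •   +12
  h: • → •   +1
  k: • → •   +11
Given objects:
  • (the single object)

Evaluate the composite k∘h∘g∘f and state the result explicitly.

Answer: +13

Work:
  0 +3≡3 +12≡1 +1≡2 +11≡13  (mod 14)
result: +13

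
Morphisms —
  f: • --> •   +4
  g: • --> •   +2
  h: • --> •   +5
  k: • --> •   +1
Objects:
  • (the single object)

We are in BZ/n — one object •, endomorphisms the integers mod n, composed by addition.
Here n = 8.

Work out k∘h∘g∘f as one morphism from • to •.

  0 +4≡4 +2≡6 +5≡3 +1≡4  (mod 8)
result: +4

Answer: +4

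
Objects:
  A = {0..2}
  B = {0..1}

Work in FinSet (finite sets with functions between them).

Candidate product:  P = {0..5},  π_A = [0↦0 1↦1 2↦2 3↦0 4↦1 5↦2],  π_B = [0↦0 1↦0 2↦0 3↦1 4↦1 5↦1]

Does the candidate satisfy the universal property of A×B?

Answer: VALID PRODUCT

Trace:
|A|·|B| = 3·2 = 6;  |P| = 6
Check the pairing map k ↦ (π_A(k), π_B(k)):
  0 ↦ (0,0)
  1 ↦ (1,0)
  2 ↦ (2,0)
  3 ↦ (0,1)
  4 ↦ (1,1)
  5 ↦ (2,1)
distinct pairs in image: 6 / 6 needed
  → bijection onto A×B; projections well-typed.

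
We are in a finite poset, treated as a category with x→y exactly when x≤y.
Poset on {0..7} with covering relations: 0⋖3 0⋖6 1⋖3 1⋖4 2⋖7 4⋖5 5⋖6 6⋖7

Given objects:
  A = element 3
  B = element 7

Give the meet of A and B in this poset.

{x : x≤A ∧ x≤B} = {0,1}  (A=3, B=7)
  maximal lower bounds 0 and 1 are incomparable: neither 0≤1 nor 1≤0
→ no greatest lower bound exists

Answer: NO MEET EXISTS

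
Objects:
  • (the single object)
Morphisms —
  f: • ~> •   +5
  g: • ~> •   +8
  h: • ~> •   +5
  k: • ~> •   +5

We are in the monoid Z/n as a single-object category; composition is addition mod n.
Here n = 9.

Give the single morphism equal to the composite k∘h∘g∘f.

Answer: +5

Trace:
  0 +5≡5 +8≡4 +5≡0 +5≡5  (mod 9)
result: +5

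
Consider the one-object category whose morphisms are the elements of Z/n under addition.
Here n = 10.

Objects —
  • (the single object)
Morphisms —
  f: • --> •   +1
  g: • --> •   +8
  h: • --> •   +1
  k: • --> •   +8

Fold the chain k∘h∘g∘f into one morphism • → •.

Answer: +8

Work:
  0 +1≡1 +8≡9 +1≡0 +8≡8  (mod 10)
composite: +8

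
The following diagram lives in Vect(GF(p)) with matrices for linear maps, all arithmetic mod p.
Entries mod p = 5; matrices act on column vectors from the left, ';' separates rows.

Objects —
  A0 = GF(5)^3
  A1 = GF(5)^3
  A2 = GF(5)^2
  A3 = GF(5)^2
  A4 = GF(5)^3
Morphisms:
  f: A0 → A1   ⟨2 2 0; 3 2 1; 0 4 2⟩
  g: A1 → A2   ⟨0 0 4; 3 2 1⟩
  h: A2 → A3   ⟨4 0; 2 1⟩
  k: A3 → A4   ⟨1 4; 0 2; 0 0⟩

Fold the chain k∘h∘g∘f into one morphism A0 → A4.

  e0=(1,0,0) f→(2,3,0) g→(0,2) h→(0,2) k→(3,4,0)
  e1=(0,1,0) f→(2,2,4) g→(1,4) h→(4,1) k→(3,2,0)
  e2=(0,0,1) f→(0,1,2) g→(3,4) h→(2,0) k→(2,0,0)
result: ⟨3 3 2; 4 2 0; 0 0 0⟩

Answer: ⟨3 3 2; 4 2 0; 0 0 0⟩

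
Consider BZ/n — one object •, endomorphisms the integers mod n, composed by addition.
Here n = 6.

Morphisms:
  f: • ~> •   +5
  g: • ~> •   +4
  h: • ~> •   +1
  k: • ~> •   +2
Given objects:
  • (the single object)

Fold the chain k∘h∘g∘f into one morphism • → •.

  0 +5≡5 +4≡3 +1≡4 +2≡0  (mod 6)
⟦path⟧: +0

Answer: +0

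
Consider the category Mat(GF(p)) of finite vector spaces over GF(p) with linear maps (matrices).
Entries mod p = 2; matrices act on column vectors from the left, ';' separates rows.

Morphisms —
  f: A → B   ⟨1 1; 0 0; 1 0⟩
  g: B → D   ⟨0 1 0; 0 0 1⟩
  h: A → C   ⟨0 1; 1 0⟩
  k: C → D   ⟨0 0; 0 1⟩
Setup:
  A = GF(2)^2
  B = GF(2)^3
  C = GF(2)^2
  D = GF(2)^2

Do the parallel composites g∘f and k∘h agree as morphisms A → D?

1) trace f;g:
  e0=[1,0] f→[1,0,1] g→[0,1]
  e1=[0,1] f→[1,0,0] g→[0,0]
  result₁ = ⟨0 0; 1 0⟩
2) trace h;k:
  e0=[1,0] h→[0,1] k→[0,1]
  e1=[0,1] h→[1,0] k→[0,0]
  result₂ = ⟨0 0; 1 0⟩
Equal? YES — commutes

Answer: COMMUTES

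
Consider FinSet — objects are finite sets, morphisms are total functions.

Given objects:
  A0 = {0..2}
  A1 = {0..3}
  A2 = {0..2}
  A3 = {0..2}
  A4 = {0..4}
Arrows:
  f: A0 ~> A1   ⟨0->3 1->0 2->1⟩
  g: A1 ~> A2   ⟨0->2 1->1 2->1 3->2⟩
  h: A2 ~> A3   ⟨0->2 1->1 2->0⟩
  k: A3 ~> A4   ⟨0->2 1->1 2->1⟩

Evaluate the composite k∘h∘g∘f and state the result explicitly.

Answer: ⟨0->2 1->2 2->1⟩

Derivation:
  0 f~>3 g~>2 h~>0 k~>2
  1 f~>0 g~>2 h~>0 k~>2
  2 f~>1 g~>1 h~>1 k~>1
result: ⟨0->2 1->2 2->1⟩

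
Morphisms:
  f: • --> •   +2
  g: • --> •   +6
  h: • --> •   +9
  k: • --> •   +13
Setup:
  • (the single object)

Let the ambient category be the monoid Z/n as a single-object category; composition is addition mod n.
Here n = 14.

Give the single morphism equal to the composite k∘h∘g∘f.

Answer: +2

Derivation:
  0 +2≡2 +6≡8 +9≡3 +13≡2  (mod 14)
composite: +2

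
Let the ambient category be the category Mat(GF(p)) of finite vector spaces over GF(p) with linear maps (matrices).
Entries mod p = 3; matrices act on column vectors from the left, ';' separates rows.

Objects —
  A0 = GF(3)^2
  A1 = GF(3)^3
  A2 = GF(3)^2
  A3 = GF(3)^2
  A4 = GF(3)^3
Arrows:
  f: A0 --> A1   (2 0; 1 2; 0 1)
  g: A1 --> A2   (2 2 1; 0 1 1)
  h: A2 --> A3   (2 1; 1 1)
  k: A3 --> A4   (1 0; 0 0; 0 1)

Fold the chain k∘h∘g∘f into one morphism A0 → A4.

Answer: (1 1; 0 0; 1 2)

Derivation:
  e0=⟨1,0⟩ f-->⟨2,1,0⟩ g-->⟨0,1⟩ h-->⟨1,1⟩ k-->⟨1,0,1⟩
  e1=⟨0,1⟩ f-->⟨0,2,1⟩ g-->⟨2,0⟩ h-->⟨1,2⟩ k-->⟨1,0,2⟩
composite: (1 1; 0 0; 1 2)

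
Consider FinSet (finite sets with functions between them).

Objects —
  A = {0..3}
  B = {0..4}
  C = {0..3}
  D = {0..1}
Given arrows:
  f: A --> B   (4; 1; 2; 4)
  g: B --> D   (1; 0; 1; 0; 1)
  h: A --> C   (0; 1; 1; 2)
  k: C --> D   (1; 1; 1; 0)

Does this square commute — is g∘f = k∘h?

Answer: DOES NOT COMMUTE

Trace:
1) trace f;g:
  0 f-->4 g-->1
  1 f-->1 g-->0
  2 f-->2 g-->1
  3 f-->4 g-->1
  result₁ = (1; 0; 1; 1)
2) trace h;k:
  0 h-->0 k-->1
  1 h-->1 k-->1
  2 h-->1 k-->1
  3 h-->2 k-->1
  result₂ = (1; 1; 1; 1)
Equal? differ; not commutative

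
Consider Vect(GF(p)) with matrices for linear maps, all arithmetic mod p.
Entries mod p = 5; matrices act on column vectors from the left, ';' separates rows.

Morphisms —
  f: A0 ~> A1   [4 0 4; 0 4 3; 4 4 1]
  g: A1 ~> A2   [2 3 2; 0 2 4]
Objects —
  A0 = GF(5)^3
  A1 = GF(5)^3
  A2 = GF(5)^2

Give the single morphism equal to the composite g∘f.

  e0=⟨1,0,0⟩ f~>⟨4,0,4⟩ g~>⟨1,1⟩
  e1=⟨0,1,0⟩ f~>⟨0,4,4⟩ g~>⟨0,4⟩
  e2=⟨0,0,1⟩ f~>⟨4,3,1⟩ g~>⟨4,0⟩
composite: [1 0 4; 1 4 0]

Answer: [1 0 4; 1 4 0]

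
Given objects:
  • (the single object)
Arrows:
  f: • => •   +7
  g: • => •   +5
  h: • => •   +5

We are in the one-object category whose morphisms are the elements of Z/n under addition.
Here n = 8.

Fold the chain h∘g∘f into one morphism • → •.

Answer: +1

Trace:
  0 +7≡7 +5≡4 +5≡1  (mod 8)
⟦path⟧: +1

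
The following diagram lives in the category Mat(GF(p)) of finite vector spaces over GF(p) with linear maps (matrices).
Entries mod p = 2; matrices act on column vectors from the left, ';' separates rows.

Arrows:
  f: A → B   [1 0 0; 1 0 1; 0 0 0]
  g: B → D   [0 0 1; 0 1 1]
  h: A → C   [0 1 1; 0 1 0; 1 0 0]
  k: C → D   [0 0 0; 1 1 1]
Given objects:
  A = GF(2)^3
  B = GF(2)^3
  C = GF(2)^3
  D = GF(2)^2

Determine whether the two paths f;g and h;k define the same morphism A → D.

Answer: COMMUTES

Trace:
1) trace f;g:
  e0=(1,0,0) f→(1,1,0) g→(0,1)
  e1=(0,1,0) f→(0,0,0) g→(0,0)
  e2=(0,0,1) f→(0,1,0) g→(0,1)
  composite₁ = [0 0 0; 1 0 1]
2) trace h;k:
  e0=(1,0,0) h→(0,0,1) k→(0,1)
  e1=(0,1,0) h→(1,1,0) k→(0,0)
  e2=(0,0,1) h→(1,0,0) k→(0,1)
  composite₂ = [0 0 0; 1 0 1]
Equal? same morphism ✓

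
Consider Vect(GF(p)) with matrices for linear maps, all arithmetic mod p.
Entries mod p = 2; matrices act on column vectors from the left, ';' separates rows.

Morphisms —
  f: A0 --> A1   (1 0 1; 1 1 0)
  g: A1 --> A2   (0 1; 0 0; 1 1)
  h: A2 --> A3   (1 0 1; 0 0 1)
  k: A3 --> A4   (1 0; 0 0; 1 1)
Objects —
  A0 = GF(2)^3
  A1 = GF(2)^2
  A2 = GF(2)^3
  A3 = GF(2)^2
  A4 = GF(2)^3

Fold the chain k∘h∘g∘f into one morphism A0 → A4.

Answer: (1 0 1; 0 0 0; 1 1 0)

Work:
  e0=(1,0,0) f-->(1,1) g-->(1,0,0) h-->(1,0) k-->(1,0,1)
  e1=(0,1,0) f-->(0,1) g-->(1,0,1) h-->(0,1) k-->(0,0,1)
  e2=(0,0,1) f-->(1,0) g-->(0,0,1) h-->(1,1) k-->(1,0,0)
⟦path⟧: (1 0 1; 0 0 0; 1 1 0)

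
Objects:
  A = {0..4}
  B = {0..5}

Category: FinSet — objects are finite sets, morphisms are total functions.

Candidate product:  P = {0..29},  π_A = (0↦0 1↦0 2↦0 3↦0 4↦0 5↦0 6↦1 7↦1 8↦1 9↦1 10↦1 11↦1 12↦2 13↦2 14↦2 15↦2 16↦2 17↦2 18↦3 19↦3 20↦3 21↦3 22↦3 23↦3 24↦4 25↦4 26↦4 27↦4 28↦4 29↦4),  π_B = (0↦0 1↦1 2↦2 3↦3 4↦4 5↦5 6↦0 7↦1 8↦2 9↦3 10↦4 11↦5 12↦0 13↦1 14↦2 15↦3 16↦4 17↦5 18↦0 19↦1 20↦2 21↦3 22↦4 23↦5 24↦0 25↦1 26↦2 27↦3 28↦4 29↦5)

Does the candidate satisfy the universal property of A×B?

|A|·|B| = 5·6 = 30;  |P| = 30
Check the pairing map k ↦ (π_A(k), π_B(k)):
  0 ↦ (0,0)
  1 ↦ (0,1)
  2 ↦ (0,2)
  3 ↦ (0,3)
  4 ↦ (0,4)
  5 ↦ (0,5)
  6 ↦ (1,0)
  7 ↦ (1,1)
  8 ↦ (1,2)
  9 ↦ (1,3)
  10 ↦ (1,4)
  11 ↦ (1,5)
  12 ↦ (2,0)
  13 ↦ (2,1)
  14 ↦ (2,2)
  15 ↦ (2,3)
  16 ↦ (2,4)
  17 ↦ (2,5)
  18 ↦ (3,0)
  19 ↦ (3,1)
  20 ↦ (3,2)
  21 ↦ (3,3)
  22 ↦ (3,4)
  23 ↦ (3,5)
  24 ↦ (4,0)
  25 ↦ (4,1)
  26 ↦ (4,2)
  27 ↦ (4,3)
  28 ↦ (4,4)
  29 ↦ (4,5)
distinct pairs in image: 30 / 30 needed
  → bijection onto A×B; projections well-typed.

Answer: VALID PRODUCT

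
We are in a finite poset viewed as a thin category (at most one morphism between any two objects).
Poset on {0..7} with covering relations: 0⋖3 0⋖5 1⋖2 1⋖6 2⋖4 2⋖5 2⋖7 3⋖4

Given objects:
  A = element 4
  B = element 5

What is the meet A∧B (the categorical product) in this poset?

Answer: NO MEET EXISTS

Trace:
Lower bounds of A=4 and B=5: {0,1,2}
  maximal lower bounds 0 and 2 are incomparable: neither 0≤2 nor 2≤0
→ no greatest lower bound exists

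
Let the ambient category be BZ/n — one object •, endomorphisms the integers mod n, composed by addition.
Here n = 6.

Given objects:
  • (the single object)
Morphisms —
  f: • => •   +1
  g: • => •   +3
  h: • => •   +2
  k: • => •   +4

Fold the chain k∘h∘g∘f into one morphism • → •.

Answer: +4

Derivation:
  0 +1≡1 +3≡4 +2≡0 +4≡4  (mod 6)
⟦path⟧: +4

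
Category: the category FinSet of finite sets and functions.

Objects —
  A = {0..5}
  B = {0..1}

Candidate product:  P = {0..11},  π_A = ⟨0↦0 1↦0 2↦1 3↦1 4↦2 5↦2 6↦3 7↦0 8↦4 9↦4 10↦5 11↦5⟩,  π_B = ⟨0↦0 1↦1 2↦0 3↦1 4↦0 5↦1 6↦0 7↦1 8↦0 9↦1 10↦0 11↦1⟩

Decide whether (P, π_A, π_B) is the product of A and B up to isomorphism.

|A|·|B| = 6·2 = 12;  |P| = 12
Check the pairing map k ↦ (π_A(k), π_B(k)):
  0 ↦ (0,0)
  1 ↦ (0,1)
  2 ↦ (1,0)
  3 ↦ (1,1)
  4 ↦ (2,0)
  5 ↦ (2,1)
  6 ↦ (3,0)
  7 ↦ (0,1)  ✗ repeats pair of k=1
  8 ↦ (4,0)
  9 ↦ (4,1)
  10 ↦ (5,0)
  11 ↦ (5,1)
distinct pairs in image: 11 / 12 needed
  → (0,1) hit at k=1 and k=7

Answer: NOT A VALID PRODUCT — duplicate pair at indices 1,7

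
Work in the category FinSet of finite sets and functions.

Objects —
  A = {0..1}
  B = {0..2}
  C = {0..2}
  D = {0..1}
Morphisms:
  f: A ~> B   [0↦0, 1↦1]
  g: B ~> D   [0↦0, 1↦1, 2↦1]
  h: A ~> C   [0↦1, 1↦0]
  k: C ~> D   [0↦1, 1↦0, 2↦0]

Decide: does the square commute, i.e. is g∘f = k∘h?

Answer: COMMUTES

Derivation:
Path 1 = f;g:
  0 f~>0 g~>0
  1 f~>1 g~>1
  ⟦path⟧₁ = [0↦0, 1↦1]
Path 2 = h;k:
  0 h~>1 k~>0
  1 h~>0 k~>1
  ⟦path⟧₂ = [0↦0, 1↦1]
Equal? equal; square commutes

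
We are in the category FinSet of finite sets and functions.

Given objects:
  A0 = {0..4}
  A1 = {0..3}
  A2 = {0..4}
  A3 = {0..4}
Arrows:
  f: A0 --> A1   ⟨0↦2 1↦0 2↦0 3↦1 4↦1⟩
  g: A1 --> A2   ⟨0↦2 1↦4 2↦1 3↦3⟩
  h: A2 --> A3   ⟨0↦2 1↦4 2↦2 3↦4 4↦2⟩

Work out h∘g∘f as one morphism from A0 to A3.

  0 f-->2 g-->1 h-->4
  1 f-->0 g-->2 h-->2
  2 f-->0 g-->2 h-->2
  3 f-->1 g-->4 h-->2
  4 f-->1 g-->4 h-->2
result: ⟨0↦4 1↦2 2↦2 3↦2 4↦2⟩

Answer: ⟨0↦4 1↦2 2↦2 3↦2 4↦2⟩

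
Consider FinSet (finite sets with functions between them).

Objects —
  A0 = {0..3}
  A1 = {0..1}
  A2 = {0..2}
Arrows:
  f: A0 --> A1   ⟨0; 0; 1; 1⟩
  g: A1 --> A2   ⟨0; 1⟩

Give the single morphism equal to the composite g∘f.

Answer: ⟨0; 0; 1; 1⟩

Work:
  0 f-->0 g-->0
  1 f-->0 g-->0
  2 f-->1 g-->1
  3 f-->1 g-->1
composite: ⟨0; 0; 1; 1⟩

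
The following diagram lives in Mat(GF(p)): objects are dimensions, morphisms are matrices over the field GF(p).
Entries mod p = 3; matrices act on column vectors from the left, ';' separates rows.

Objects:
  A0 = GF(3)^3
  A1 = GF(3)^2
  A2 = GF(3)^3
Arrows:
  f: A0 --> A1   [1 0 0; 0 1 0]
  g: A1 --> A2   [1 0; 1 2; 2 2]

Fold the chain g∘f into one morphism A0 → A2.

Answer: [1 0 0; 1 2 0; 2 2 0]

Derivation:
  e0=(1,0,0) f-->(1,0) g-->(1,1,2)
  e1=(0,1,0) f-->(0,1) g-->(0,2,2)
  e2=(0,0,1) f-->(0,0) g-->(0,0,0)
composite: [1 0 0; 1 2 0; 2 2 0]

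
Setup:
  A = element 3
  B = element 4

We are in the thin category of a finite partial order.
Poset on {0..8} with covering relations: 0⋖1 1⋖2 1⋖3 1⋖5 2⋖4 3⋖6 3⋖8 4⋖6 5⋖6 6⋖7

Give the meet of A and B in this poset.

{x : x≤A ∧ x≤B} = {0,1}  (A=3, B=4)
  0 ≤ 1
  1 ≤ 1
glb = 1

Answer: A∧B = 1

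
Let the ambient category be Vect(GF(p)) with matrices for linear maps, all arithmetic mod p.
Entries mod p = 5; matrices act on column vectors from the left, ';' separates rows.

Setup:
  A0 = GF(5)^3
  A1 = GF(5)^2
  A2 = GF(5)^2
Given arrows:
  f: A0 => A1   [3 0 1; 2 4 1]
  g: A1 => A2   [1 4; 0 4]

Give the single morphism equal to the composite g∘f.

Answer: [1 1 0; 3 1 4]

Work:
  e0=⟨1,0,0⟩ f=>⟨3,2⟩ g=>⟨1,3⟩
  e1=⟨0,1,0⟩ f=>⟨0,4⟩ g=>⟨1,1⟩
  e2=⟨0,0,1⟩ f=>⟨1,1⟩ g=>⟨0,4⟩
composite: [1 1 0; 3 1 4]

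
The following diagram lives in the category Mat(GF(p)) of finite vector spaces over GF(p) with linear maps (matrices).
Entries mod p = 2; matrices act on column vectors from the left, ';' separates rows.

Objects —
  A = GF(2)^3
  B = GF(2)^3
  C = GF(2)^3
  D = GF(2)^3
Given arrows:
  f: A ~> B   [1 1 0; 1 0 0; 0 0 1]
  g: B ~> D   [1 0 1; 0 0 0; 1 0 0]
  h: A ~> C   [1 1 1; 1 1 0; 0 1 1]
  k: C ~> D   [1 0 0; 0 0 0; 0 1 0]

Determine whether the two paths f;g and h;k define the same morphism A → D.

1) trace f;g:
  e0=[1,0,0] f~>[1,1,0] g~>[1,0,1]
  e1=[0,1,0] f~>[1,0,0] g~>[1,0,1]
  e2=[0,0,1] f~>[0,0,1] g~>[1,0,0]
  ⟦path⟧₁ = [1 1 1; 0 0 0; 1 1 0]
2) trace h;k:
  e0=[1,0,0] h~>[1,1,0] k~>[1,0,1]
  e1=[0,1,0] h~>[1,1,1] k~>[1,0,1]
  e2=[0,0,1] h~>[1,0,1] k~>[1,0,0]
  ⟦path⟧₂ = [1 1 1; 0 0 0; 1 1 0]
Equal? YES — commutes

Answer: COMMUTES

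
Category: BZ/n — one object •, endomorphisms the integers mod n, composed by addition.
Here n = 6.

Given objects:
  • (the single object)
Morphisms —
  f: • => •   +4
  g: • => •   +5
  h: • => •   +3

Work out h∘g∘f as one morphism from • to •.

  0 +4≡4 +5≡3 +3≡0  (mod 6)
⟦path⟧: +0

Answer: +0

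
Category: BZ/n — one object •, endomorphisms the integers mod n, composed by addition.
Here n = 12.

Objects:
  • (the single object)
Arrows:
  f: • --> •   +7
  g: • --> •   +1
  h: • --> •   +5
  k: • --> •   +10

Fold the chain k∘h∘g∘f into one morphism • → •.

Answer: +11

Trace:
  0 +7≡7 +1≡8 +5≡1 +10≡11  (mod 12)
result: +11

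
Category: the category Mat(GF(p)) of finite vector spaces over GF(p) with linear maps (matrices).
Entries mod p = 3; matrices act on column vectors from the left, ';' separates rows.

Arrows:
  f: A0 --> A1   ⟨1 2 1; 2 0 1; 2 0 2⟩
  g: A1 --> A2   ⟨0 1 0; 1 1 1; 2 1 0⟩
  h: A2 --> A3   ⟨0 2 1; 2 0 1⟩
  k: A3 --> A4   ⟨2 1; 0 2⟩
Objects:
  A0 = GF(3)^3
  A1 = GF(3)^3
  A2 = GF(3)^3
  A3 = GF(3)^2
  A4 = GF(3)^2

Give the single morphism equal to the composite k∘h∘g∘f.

Answer: ⟨0 2 0; 1 2 1⟩

Work:
  e0=⟨1,0,0⟩ f-->⟨1,2,2⟩ g-->⟨2,2,1⟩ h-->⟨2,2⟩ k-->⟨0,1⟩
  e1=⟨0,1,0⟩ f-->⟨2,0,0⟩ g-->⟨0,2,1⟩ h-->⟨2,1⟩ k-->⟨2,2⟩
  e2=⟨0,0,1⟩ f-->⟨1,1,2⟩ g-->⟨1,1,0⟩ h-->⟨2,2⟩ k-->⟨0,1⟩
⟦path⟧: ⟨0 2 0; 1 2 1⟩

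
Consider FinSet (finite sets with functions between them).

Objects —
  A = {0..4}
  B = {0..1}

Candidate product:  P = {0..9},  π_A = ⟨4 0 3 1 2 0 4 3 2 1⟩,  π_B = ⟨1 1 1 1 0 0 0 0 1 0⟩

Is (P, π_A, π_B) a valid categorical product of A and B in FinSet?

|A|·|B| = 5·2 = 10;  |P| = 10
Check the pairing map k ↦ (π_A(k), π_B(k)):
  0 -> (4,1)
  1 -> (0,1)
  2 -> (3,1)
  3 -> (1,1)
  4 -> (2,0)
  5 -> (0,0)
  6 -> (4,0)
  7 -> (3,0)
  8 -> (2,1)
  9 -> (1,0)
distinct pairs in image: 10 / 10 needed
  → bijection onto A×B; projections well-typed.

Answer: VALID PRODUCT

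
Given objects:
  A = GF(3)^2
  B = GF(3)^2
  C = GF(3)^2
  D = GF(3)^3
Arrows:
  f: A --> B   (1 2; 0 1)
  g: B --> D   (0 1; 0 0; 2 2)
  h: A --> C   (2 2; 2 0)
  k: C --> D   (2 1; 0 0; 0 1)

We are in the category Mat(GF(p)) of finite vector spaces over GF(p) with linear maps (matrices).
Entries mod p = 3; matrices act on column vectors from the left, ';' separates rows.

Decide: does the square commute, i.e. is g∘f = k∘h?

Answer: COMMUTES

Derivation:
Along f;g (path 1):
  e0=⟨1,0⟩ f-->⟨1,0⟩ g-->⟨0,0,2⟩
  e1=⟨0,1⟩ f-->⟨2,1⟩ g-->⟨1,0,0⟩
  ⟦path⟧₁ = (0 1; 0 0; 2 0)
Along h;k (path 2):
  e0=⟨1,0⟩ h-->⟨2,2⟩ k-->⟨0,0,2⟩
  e1=⟨0,1⟩ h-->⟨2,0⟩ k-->⟨1,0,0⟩
  ⟦path⟧₂ = (0 1; 0 0; 2 0)
Equal? same morphism ✓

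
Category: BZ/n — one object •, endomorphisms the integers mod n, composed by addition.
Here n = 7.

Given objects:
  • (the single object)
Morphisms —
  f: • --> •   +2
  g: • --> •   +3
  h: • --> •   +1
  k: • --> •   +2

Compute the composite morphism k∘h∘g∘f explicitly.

Answer: +1

Derivation:
  0 +2≡2 +3≡5 +1≡6 +2≡1  (mod 7)
⟦path⟧: +1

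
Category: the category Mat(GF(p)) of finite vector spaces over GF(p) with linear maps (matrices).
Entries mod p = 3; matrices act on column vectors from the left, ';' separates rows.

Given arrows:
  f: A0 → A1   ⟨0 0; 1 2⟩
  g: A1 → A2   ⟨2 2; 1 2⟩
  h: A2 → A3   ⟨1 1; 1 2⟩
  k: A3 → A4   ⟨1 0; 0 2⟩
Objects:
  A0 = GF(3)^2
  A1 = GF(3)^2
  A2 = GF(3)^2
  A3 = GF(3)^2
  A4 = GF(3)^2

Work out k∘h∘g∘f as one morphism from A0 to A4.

  e0=[1,0] f→[0,1] g→[2,2] h→[1,0] k→[1,0]
  e1=[0,1] f→[0,2] g→[1,1] h→[2,0] k→[2,0]
result: ⟨1 2; 0 0⟩

Answer: ⟨1 2; 0 0⟩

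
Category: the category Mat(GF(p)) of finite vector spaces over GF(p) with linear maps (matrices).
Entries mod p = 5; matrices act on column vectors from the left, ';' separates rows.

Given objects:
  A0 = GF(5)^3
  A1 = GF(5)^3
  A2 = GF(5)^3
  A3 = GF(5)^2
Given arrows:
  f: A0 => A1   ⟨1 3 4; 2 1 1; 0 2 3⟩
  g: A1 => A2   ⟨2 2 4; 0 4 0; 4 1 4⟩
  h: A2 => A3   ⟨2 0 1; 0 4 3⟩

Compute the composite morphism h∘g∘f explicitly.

Answer: ⟨3 3 3; 0 4 3⟩

Work:
  e0=[1,0,0] f=>[1,2,0] g=>[1,3,1] h=>[3,0]
  e1=[0,1,0] f=>[3,1,2] g=>[1,4,1] h=>[3,4]
  e2=[0,0,1] f=>[4,1,3] g=>[2,4,4] h=>[3,3]
composite: ⟨3 3 3; 0 4 3⟩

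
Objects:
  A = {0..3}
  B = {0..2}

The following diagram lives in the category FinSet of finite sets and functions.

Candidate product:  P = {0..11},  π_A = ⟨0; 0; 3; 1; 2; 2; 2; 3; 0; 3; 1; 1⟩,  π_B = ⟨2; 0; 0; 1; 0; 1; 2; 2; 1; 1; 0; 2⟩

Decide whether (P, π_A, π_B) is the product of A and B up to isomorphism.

Answer: VALID PRODUCT

Trace:
|A|·|B| = 4·3 = 12;  |P| = 12
Check the pairing map k ↦ (π_A(k), π_B(k)):
  0 -> (0,2)
  1 -> (0,0)
  2 -> (3,0)
  3 -> (1,1)
  4 -> (2,0)
  5 -> (2,1)
  6 -> (2,2)
  7 -> (3,2)
  8 -> (0,1)
  9 -> (3,1)
  10 -> (1,0)
  11 -> (1,2)
distinct pairs in image: 12 / 12 needed
  → bijection onto A×B; projections well-typed.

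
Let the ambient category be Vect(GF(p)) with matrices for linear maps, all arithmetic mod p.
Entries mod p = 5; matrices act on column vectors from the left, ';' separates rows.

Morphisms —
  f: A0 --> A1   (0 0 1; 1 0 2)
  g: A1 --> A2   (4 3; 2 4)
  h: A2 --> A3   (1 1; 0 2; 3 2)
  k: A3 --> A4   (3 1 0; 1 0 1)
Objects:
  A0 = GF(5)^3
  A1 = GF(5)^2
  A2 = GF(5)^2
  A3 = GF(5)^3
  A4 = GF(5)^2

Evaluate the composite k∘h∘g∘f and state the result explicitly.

Answer: (4 0 0; 4 0 0)

Trace:
  e0=(1,0,0) f-->(0,1) g-->(3,4) h-->(2,3,2) k-->(4,4)
  e1=(0,1,0) f-->(0,0) g-->(0,0) h-->(0,0,0) k-->(0,0)
  e2=(0,0,1) f-->(1,2) g-->(0,0) h-->(0,0,0) k-->(0,0)
result: (4 0 0; 4 0 0)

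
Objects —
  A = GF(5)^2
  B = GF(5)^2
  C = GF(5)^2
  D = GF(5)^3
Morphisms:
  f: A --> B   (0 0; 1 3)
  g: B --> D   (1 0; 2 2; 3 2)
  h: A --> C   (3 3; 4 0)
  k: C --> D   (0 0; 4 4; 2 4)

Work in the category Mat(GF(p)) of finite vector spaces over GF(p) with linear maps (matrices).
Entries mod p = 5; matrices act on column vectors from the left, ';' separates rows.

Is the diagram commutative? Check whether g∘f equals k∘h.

Path 1 = f;g:
  e0=(1,0) f-->(0,1) g-->(0,2,2)
  e1=(0,1) f-->(0,3) g-->(0,1,1)
  result₁ = (0 0; 2 1; 2 1)
Path 2 = h;k:
  e0=(1,0) h-->(3,4) k-->(0,3,2)
  e1=(0,1) h-->(3,0) k-->(0,2,1)
  result₂ = (0 0; 3 2; 2 1)
Equal? distinct morphisms ✗

Answer: DOES NOT COMMUTE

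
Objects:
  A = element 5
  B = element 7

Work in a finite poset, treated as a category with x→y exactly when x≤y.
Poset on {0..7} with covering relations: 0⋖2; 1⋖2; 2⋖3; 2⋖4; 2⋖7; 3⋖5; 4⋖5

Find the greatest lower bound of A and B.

Answer: A∧B = 2

Work:
Common predecessors of 5,7: {0,1,2}
  0 ≤ 2
  1 ≤ 2
  2 ≤ 2
glb = 2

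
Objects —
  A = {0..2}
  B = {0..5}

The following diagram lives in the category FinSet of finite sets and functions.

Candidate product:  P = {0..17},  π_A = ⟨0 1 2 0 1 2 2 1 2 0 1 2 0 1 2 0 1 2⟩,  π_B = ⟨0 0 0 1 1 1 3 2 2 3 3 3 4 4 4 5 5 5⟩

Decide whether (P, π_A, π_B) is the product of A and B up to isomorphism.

|A|·|B| = 3·6 = 18;  |P| = 18
Check the pairing map k ↦ (π_A(k), π_B(k)):
  0 : (0,0)
  1 : (1,0)
  2 : (2,0)
  3 : (0,1)
  4 : (1,1)
  5 : (2,1)
  6 : (2,3)
  7 : (1,2)
  8 : (2,2)
  9 : (0,3)
  10 : (1,3)
  11 : (2,3)  ✗ repeats pair of k=6
  12 : (0,4)
  13 : (1,4)
  14 : (2,4)
  15 : (0,5)
  16 : (1,5)
  17 : (2,5)
distinct pairs in image: 17 / 18 needed
  → (2,3) hit at k=6 and k=11

Answer: NOT A VALID PRODUCT — duplicate pair at indices 11,6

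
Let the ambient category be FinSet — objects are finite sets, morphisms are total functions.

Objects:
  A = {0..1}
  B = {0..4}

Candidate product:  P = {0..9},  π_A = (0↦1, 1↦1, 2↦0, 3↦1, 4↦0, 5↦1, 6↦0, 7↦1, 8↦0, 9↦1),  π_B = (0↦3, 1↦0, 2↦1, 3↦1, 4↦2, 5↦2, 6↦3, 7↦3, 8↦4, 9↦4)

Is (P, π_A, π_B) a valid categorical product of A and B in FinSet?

|A|·|B| = 2·5 = 10;  |P| = 10
Check the pairing map k ↦ (π_A(k), π_B(k)):
  0 ↦ (1,3)
  1 ↦ (1,0)
  2 ↦ (0,1)
  3 ↦ (1,1)
  4 ↦ (0,2)
  5 ↦ (1,2)
  6 ↦ (0,3)
  7 ↦ (1,3)  ✗ repeats pair of k=0
  8 ↦ (0,4)
  9 ↦ (1,4)
distinct pairs in image: 9 / 10 needed
  → (1,3) hit at k=0 and k=7

Answer: NOT A VALID PRODUCT — duplicate pair at indices 7,0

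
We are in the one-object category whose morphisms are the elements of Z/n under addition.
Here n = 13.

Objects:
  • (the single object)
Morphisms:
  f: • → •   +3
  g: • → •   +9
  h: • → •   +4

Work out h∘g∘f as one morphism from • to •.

Answer: +3

Derivation:
  0 +3≡3 +9≡12 +4≡3  (mod 13)
⟦path⟧: +3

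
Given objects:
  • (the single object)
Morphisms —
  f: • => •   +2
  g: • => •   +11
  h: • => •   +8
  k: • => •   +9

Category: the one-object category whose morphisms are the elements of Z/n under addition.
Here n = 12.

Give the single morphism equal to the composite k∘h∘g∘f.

  0 +2≡2 +11≡1 +8≡9 +9≡6  (mod 12)
⟦path⟧: +6

Answer: +6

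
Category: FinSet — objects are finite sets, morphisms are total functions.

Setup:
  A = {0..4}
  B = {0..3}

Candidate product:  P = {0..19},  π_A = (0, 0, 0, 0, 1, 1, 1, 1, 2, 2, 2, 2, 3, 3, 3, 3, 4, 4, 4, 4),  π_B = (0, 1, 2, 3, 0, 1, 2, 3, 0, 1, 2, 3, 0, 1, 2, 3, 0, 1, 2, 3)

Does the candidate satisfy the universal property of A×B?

Answer: VALID PRODUCT

Work:
|A|·|B| = 5·4 = 20;  |P| = 20
Check the pairing map k ↦ (π_A(k), π_B(k)):
  0 : (0,0)
  1 : (0,1)
  2 : (0,2)
  3 : (0,3)
  4 : (1,0)
  5 : (1,1)
  6 : (1,2)
  7 : (1,3)
  8 : (2,0)
  9 : (2,1)
  10 : (2,2)
  11 : (2,3)
  12 : (3,0)
  13 : (3,1)
  14 : (3,2)
  15 : (3,3)
  16 : (4,0)
  17 : (4,1)
  18 : (4,2)
  19 : (4,3)
distinct pairs in image: 20 / 20 needed
  → bijection onto A×B; projections well-typed.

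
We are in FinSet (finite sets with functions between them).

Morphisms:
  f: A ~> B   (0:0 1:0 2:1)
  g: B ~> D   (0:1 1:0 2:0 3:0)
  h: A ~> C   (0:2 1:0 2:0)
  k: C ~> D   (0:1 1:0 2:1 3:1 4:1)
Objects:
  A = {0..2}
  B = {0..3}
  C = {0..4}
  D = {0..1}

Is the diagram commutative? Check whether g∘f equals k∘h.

Answer: DOES NOT COMMUTE

Trace:
Path 1 = f;g:
  0 f~>0 g~>1
  1 f~>0 g~>1
  2 f~>1 g~>0
  composite₁ = (0:1 1:1 2:0)
Path 2 = h;k:
  0 h~>2 k~>1
  1 h~>0 k~>1
  2 h~>0 k~>1
  composite₂ = (0:1 1:1 2:1)
Equal? NO — does not commute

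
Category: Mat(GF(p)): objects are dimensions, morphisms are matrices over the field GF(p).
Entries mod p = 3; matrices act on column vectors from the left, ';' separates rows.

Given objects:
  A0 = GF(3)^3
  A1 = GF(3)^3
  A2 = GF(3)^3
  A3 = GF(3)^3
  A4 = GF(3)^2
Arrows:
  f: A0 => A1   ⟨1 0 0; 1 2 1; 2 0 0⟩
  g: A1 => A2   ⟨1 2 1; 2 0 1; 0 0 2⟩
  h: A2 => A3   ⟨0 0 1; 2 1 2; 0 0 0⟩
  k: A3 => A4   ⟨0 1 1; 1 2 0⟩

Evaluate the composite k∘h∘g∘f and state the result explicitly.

Answer: ⟨1 2 1; 0 1 2⟩

Derivation:
  e0=[1,0,0] f=>[1,1,2] g=>[2,1,1] h=>[1,1,0] k=>[1,0]
  e1=[0,1,0] f=>[0,2,0] g=>[1,0,0] h=>[0,2,0] k=>[2,1]
  e2=[0,0,1] f=>[0,1,0] g=>[2,0,0] h=>[0,1,0] k=>[1,2]
⟦path⟧: ⟨1 2 1; 0 1 2⟩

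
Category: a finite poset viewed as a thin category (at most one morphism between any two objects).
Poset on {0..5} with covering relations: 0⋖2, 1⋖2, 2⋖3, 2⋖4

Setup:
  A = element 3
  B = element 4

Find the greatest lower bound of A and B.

Common predecessors of 3,4: {0,1,2}
  0 ≤ 2
  1 ≤ 2
  2 ≤ 2
glb = 2

Answer: A∧B = 2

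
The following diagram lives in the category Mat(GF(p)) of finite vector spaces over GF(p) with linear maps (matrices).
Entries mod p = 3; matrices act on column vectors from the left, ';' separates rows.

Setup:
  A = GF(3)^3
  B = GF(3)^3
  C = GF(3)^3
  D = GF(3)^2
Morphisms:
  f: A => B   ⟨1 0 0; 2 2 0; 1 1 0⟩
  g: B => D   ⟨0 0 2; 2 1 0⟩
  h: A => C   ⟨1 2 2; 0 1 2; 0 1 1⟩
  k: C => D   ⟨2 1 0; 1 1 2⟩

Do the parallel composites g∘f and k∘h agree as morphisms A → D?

Answer: COMMUTES

Work:
1) trace f;g:
  e0=⟨1,0,0⟩ f=>⟨1,2,1⟩ g=>⟨2,1⟩
  e1=⟨0,1,0⟩ f=>⟨0,2,1⟩ g=>⟨2,2⟩
  e2=⟨0,0,1⟩ f=>⟨0,0,0⟩ g=>⟨0,0⟩
  result₁ = ⟨2 2 0; 1 2 0⟩
2) trace h;k:
  e0=⟨1,0,0⟩ h=>⟨1,0,0⟩ k=>⟨2,1⟩
  e1=⟨0,1,0⟩ h=>⟨2,1,1⟩ k=>⟨2,2⟩
  e2=⟨0,0,1⟩ h=>⟨2,2,1⟩ k=>⟨0,0⟩
  result₂ = ⟨2 2 0; 1 2 0⟩
Equal? YES — commutes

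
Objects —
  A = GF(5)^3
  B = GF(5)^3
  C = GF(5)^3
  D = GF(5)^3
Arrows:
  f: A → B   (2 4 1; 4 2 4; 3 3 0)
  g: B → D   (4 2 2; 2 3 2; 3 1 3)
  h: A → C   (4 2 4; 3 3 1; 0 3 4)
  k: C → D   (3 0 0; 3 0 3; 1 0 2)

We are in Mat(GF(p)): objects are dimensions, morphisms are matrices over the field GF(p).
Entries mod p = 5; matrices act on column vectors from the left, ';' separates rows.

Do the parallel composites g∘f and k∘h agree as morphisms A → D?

Answer: COMMUTES

Trace:
Path 1 = f;g:
  e0=(1,0,0) f→(2,4,3) g→(2,2,4)
  e1=(0,1,0) f→(4,2,3) g→(1,0,3)
  e2=(0,0,1) f→(1,4,0) g→(2,4,2)
  result₁ = (2 1 2; 2 0 4; 4 3 2)
Path 2 = h;k:
  e0=(1,0,0) h→(4,3,0) k→(2,2,4)
  e1=(0,1,0) h→(2,3,3) k→(1,0,3)
  e2=(0,0,1) h→(4,1,4) k→(2,4,2)
  result₂ = (2 1 2; 2 0 4; 4 3 2)
Equal? equal; square commutes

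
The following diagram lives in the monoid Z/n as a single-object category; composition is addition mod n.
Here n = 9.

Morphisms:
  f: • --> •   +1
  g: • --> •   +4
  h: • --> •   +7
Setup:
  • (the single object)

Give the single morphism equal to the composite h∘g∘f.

  0 +1≡1 +4≡5 +7≡3  (mod 9)
result: +3

Answer: +3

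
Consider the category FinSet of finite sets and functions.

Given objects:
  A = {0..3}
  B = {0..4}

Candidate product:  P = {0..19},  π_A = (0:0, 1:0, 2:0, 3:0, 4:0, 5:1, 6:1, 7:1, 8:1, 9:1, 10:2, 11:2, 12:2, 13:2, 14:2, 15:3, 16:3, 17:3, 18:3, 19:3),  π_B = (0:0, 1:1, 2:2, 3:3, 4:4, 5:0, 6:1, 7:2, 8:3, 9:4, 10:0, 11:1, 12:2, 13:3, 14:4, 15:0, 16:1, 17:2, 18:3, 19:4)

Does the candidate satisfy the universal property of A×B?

Answer: VALID PRODUCT

Derivation:
|A|·|B| = 4·5 = 20;  |P| = 20
Check the pairing map k ↦ (π_A(k), π_B(k)):
  0 : (0,0)
  1 : (0,1)
  2 : (0,2)
  3 : (0,3)
  4 : (0,4)
  5 : (1,0)
  6 : (1,1)
  7 : (1,2)
  8 : (1,3)
  9 : (1,4)
  10 : (2,0)
  11 : (2,1)
  12 : (2,2)
  13 : (2,3)
  14 : (2,4)
  15 : (3,0)
  16 : (3,1)
  17 : (3,2)
  18 : (3,3)
  19 : (3,4)
distinct pairs in image: 20 / 20 needed
  → bijection onto A×B; projections well-typed.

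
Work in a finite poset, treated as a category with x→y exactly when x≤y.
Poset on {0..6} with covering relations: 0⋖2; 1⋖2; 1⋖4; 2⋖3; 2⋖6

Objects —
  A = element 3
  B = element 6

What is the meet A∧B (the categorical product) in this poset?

Answer: A∧B = 2

Trace:
Common predecessors of 3,6: {0,1,2}
  0 <= 2
  1 <= 2
  2 <= 2
glb = 2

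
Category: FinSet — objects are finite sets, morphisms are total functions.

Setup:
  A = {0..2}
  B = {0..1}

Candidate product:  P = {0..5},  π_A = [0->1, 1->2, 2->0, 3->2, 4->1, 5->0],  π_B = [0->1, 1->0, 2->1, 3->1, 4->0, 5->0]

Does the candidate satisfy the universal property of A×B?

|A|·|B| = 3·2 = 6;  |P| = 6
Check the pairing map k ↦ (π_A(k), π_B(k)):
  0 -> (1,1)
  1 -> (2,0)
  2 -> (0,1)
  3 -> (2,1)
  4 -> (1,0)
  5 -> (0,0)
distinct pairs in image: 6 / 6 needed
  → bijection onto A×B; projections well-typed.

Answer: VALID PRODUCT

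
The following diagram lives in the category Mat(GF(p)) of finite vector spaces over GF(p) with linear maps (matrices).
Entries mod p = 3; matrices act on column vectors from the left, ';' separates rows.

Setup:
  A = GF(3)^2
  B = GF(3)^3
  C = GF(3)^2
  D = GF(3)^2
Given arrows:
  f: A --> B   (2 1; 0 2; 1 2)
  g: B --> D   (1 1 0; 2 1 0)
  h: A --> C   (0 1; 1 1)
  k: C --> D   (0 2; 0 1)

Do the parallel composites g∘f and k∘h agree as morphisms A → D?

Along f;g (path 1):
  e0=(1,0) f-->(2,0,1) g-->(2,1)
  e1=(0,1) f-->(1,2,2) g-->(0,1)
  ⟦path⟧₁ = (2 0; 1 1)
Along h;k (path 2):
  e0=(1,0) h-->(0,1) k-->(2,1)
  e1=(0,1) h-->(1,1) k-->(2,1)
  ⟦path⟧₂ = (2 2; 1 1)
Equal? differ; not commutative

Answer: DOES NOT COMMUTE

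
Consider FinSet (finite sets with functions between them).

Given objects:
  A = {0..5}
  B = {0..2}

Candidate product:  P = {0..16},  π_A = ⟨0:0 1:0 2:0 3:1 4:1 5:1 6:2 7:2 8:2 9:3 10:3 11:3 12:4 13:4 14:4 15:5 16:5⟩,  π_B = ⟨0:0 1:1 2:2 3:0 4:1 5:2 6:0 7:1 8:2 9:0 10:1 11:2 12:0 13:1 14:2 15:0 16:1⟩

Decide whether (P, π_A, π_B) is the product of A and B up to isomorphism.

|A|·|B| = 6·3 = 18;  |P| = 17
  → cardinalities differ; no bijection possible.

Answer: NOT A VALID PRODUCT — |P|=17 ≠ |A|·|B|=18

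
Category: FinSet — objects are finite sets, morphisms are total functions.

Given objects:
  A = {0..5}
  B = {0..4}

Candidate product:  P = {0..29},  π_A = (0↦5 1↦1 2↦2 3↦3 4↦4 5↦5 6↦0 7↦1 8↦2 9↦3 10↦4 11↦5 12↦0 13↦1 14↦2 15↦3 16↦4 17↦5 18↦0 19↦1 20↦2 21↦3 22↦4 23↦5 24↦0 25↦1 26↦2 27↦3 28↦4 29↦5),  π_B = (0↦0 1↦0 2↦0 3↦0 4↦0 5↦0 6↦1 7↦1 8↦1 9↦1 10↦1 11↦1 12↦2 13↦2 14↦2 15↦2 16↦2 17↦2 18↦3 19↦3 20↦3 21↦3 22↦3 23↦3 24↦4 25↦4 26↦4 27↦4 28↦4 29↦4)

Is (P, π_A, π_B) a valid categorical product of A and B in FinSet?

|A|·|B| = 6·5 = 30;  |P| = 30
Check the pairing map k ↦ (π_A(k), π_B(k)):
  0 ↦ (5,0)
  1 ↦ (1,0)
  2 ↦ (2,0)
  3 ↦ (3,0)
  4 ↦ (4,0)
  5 ↦ (5,0)  ✗ repeats pair of k=0
  6 ↦ (0,1)
  7 ↦ (1,1)
  8 ↦ (2,1)
  9 ↦ (3,1)
  10 ↦ (4,1)
  11 ↦ (5,1)
  12 ↦ (0,2)
  13 ↦ (1,2)
  14 ↦ (2,2)
  15 ↦ (3,2)
  16 ↦ (4,2)
  17 ↦ (5,2)
  18 ↦ (0,3)
  19 ↦ (1,3)
  20 ↦ (2,3)
  21 ↦ (3,3)
  22 ↦ (4,3)
  23 ↦ (5,3)
  24 ↦ (0,4)
  25 ↦ (1,4)
  26 ↦ (2,4)
  27 ↦ (3,4)
  28 ↦ (4,4)
  29 ↦ (5,4)
distinct pairs in image: 29 / 30 needed
  → (5,0) hit at k=0 and k=5

Answer: NOT A VALID PRODUCT — duplicate pair at indices 5,0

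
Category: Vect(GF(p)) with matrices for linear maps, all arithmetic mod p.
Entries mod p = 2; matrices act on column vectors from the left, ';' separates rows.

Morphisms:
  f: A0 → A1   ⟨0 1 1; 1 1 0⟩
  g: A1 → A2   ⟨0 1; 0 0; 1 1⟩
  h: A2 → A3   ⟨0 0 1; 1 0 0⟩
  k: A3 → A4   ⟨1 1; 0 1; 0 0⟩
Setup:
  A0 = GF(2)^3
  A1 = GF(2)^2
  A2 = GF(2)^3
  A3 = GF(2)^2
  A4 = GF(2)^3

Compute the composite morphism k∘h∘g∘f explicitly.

Answer: ⟨0 1 1; 1 1 0; 0 0 0⟩

Derivation:
  e0=[1,0,0] f→[0,1] g→[1,0,1] h→[1,1] k→[0,1,0]
  e1=[0,1,0] f→[1,1] g→[1,0,0] h→[0,1] k→[1,1,0]
  e2=[0,0,1] f→[1,0] g→[0,0,1] h→[1,0] k→[1,0,0]
composite: ⟨0 1 1; 1 1 0; 0 0 0⟩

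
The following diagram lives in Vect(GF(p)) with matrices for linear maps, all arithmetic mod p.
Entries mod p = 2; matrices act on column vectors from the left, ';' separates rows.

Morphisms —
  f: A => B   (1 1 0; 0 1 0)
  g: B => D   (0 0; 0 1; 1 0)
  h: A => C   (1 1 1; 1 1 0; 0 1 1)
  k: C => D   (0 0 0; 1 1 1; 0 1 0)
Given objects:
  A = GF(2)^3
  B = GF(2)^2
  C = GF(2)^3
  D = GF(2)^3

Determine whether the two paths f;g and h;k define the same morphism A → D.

Along f;g (path 1):
  e0=(1,0,0) f=>(1,0) g=>(0,0,1)
  e1=(0,1,0) f=>(1,1) g=>(0,1,1)
  e2=(0,0,1) f=>(0,0) g=>(0,0,0)
  result₁ = (0 0 0; 0 1 0; 1 1 0)
Along h;k (path 2):
  e0=(1,0,0) h=>(1,1,0) k=>(0,0,1)
  e1=(0,1,0) h=>(1,1,1) k=>(0,1,1)
  e2=(0,0,1) h=>(1,0,1) k=>(0,0,0)
  result₂ = (0 0 0; 0 1 0; 1 1 0)
Equal? same morphism ✓

Answer: COMMUTES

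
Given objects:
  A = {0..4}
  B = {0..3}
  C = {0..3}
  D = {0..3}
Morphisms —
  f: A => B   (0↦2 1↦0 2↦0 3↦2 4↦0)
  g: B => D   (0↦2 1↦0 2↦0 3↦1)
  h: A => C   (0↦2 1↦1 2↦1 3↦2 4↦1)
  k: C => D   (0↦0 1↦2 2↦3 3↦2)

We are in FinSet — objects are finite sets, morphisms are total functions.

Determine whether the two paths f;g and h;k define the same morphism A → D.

Answer: DOES NOT COMMUTE

Work:
Path 1 = f;g:
  0 f=>2 g=>0
  1 f=>0 g=>2
  2 f=>0 g=>2
  3 f=>2 g=>0
  4 f=>0 g=>2
  ⟦path⟧₁ = (0↦0 1↦2 2↦2 3↦0 4↦2)
Path 2 = h;k:
  0 h=>2 k=>3
  1 h=>1 k=>2
  2 h=>1 k=>2
  3 h=>2 k=>3
  4 h=>1 k=>2
  ⟦path⟧₂ = (0↦3 1↦2 2↦2 3↦3 4↦2)
Equal? NO — does not commute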